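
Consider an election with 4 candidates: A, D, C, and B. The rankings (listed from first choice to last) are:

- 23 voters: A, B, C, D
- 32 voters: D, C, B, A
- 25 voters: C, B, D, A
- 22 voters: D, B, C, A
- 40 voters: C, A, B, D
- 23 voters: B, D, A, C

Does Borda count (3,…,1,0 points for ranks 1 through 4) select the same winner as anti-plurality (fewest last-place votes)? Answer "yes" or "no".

Borda — scores: A 172, D 233, C 304, B 281. Winner: C.
Anti-plurality — last-place votes: A 79, D 63, C 23, B 0. Winner: B.
The two methods disagree.

no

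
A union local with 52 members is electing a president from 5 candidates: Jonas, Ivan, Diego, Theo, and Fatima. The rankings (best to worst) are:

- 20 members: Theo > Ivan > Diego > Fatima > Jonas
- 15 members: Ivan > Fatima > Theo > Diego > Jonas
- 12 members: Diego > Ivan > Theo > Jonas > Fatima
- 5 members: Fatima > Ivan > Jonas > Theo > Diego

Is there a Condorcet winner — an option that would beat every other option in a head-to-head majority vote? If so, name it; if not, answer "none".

Ivan vs Jonas: 52–0 for Ivan.
Ivan vs Diego: 40–12 for Ivan.
Ivan vs Theo: 32–20 for Ivan.
Ivan vs Fatima: 47–5 for Ivan.
Ivan beats every other option head-to-head.

Ivan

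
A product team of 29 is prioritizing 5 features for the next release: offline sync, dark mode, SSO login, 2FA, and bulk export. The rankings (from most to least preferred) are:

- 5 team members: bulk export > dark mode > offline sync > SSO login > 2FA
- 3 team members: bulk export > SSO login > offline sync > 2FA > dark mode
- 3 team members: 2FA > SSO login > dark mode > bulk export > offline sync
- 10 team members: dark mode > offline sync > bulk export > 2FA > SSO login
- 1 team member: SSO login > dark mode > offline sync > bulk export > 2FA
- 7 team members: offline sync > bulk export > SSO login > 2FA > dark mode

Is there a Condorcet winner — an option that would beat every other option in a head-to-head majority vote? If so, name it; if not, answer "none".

Checking pairwise contests:
dark mode beats offline sync 19–10.
bulk export beats dark mode 15–14.
offline sync beats SSO login 22–7.
offline sync beats 2FA 26–3.
offline sync beats bulk export 18–11.
Every option loses at least one head-to-head, so there is no Condorcet winner.

none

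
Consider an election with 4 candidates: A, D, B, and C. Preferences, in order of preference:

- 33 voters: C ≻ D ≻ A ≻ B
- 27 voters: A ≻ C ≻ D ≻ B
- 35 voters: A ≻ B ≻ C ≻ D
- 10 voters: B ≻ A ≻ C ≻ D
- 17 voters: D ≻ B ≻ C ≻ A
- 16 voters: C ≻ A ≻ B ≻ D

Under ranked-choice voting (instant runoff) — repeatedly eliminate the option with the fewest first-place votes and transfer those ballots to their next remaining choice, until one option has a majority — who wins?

A

Round 1: A 62, D 17, B 10, C 49. Eliminate B.
Round 2: A 72, D 17, C 49. A has a majority.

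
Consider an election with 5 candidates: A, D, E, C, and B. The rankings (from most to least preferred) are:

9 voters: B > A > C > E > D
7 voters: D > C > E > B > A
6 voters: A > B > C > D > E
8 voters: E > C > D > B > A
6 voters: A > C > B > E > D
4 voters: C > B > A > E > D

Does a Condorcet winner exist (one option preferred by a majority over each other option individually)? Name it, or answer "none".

none

Checking pairwise contests:
B beats A 28–12.
A beats D 25–15.
A beats E 25–15.
A beats C 21–19.
C beats B 25–15.
Every option loses at least one head-to-head, so there is no Condorcet winner.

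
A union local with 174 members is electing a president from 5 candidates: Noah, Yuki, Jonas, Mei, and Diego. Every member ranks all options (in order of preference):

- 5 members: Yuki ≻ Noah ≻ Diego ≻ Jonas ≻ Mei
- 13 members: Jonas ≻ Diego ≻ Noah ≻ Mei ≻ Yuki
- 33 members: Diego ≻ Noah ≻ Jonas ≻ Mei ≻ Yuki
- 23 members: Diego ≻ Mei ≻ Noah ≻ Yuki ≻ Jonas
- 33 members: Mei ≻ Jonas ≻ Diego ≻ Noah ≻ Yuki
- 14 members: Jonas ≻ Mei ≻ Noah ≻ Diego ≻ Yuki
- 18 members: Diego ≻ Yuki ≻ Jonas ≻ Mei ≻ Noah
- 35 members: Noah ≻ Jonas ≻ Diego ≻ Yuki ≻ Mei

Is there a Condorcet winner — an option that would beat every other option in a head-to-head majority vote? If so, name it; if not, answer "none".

none

Checking pairwise contests:
Mei beats Noah 88–86.
Noah beats Yuki 151–23.
Noah beats Jonas 96–78.
Jonas beats Mei 118–56.
Jonas beats Diego 95–79.
Every option loses at least one head-to-head, so there is no Condorcet winner.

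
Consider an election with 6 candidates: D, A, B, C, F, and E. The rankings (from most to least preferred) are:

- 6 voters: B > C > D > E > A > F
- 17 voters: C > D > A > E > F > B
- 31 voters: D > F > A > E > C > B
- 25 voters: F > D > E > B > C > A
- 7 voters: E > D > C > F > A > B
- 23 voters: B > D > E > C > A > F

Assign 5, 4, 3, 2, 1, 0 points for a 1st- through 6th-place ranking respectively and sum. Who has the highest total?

D

D: 6·3 + 17·4 + 31·5 + 25·4 + 7·4 + 23·4 = 461
A: 6·1 + 17·3 + 31·3 + 25·0 + 7·1 + 23·1 = 180
B: 6·5 + 17·0 + 31·0 + 25·2 + 7·0 + 23·5 = 195
C: 6·4 + 17·5 + 31·1 + 25·1 + 7·3 + 23·2 = 232
F: 6·0 + 17·1 + 31·4 + 25·5 + 7·2 + 23·0 = 280
E: 6·2 + 17·2 + 31·2 + 25·3 + 7·5 + 23·3 = 287
D has the highest Borda score (461).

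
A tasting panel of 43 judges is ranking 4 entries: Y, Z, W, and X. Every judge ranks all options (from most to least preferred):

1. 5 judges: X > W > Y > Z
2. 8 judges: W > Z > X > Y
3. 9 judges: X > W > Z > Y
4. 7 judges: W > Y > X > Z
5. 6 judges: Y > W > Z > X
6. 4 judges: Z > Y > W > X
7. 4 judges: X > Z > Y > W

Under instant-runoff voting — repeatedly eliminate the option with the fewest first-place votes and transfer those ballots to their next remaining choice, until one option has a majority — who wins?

Round 1: Y 6, Z 4, W 15, X 18. Eliminate Z.
Round 2: Y 10, W 15, X 18. Eliminate Y.
Round 3: W 25, X 18. W has a majority.

W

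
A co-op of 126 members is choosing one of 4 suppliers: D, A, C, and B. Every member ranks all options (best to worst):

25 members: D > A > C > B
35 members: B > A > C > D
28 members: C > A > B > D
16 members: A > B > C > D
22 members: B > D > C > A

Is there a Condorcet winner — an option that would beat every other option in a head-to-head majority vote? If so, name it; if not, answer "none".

A vs D: 79–47 for A.
A vs C: 76–50 for A.
A vs B: 69–57 for A.
A beats every other option head-to-head.

A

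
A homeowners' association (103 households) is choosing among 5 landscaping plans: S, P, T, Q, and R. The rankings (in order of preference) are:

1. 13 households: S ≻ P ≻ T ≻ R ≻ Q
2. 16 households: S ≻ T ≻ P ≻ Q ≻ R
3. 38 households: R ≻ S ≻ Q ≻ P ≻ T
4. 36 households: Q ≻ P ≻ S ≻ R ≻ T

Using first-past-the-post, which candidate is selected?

First-place votes: S 29, P 0, T 0, Q 36, R 38.
R has the most first-place votes.

R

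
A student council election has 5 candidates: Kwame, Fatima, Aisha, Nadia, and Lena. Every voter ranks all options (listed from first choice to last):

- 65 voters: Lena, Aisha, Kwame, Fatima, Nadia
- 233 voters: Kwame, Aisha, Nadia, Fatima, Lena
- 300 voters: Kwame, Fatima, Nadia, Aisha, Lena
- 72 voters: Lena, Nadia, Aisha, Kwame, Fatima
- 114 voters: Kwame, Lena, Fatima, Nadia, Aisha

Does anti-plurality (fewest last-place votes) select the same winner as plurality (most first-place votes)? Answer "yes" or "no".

yes

Anti-plurality — last-place votes: Kwame 0, Fatima 72, Aisha 114, Nadia 65, Lena 533. Winner: Kwame.
Plurality — first-place votes: Kwame 647, Fatima 0, Aisha 0, Nadia 0, Lena 137. Winner: Kwame.
The two methods agree.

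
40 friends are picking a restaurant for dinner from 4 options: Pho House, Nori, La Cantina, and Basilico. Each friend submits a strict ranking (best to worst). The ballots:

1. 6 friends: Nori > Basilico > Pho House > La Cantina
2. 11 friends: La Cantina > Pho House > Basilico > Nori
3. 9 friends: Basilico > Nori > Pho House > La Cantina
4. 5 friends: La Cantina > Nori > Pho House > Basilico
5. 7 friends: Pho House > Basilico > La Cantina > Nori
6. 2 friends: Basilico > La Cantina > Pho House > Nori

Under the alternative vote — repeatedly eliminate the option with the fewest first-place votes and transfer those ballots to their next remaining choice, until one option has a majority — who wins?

Basilico

Round 1: Pho House 7, Nori 6, La Cantina 16, Basilico 11. Eliminate Nori.
Round 2: Pho House 7, La Cantina 16, Basilico 17. Eliminate Pho House.
Round 3: La Cantina 16, Basilico 24. Basilico has a majority.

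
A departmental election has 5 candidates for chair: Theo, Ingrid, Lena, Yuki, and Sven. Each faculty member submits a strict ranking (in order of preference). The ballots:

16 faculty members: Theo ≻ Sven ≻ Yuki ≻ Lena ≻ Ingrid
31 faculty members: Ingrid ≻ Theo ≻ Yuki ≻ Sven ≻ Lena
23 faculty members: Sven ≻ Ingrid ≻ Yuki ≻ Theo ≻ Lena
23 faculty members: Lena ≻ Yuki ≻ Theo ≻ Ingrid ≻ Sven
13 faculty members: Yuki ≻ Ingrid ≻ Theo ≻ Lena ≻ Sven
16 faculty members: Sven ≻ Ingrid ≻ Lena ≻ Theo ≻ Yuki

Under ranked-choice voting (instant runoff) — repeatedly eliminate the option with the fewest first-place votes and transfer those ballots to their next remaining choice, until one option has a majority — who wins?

Round 1: Theo 16, Ingrid 31, Lena 23, Yuki 13, Sven 39. Eliminate Yuki.
Round 2: Theo 16, Ingrid 44, Lena 23, Sven 39. Eliminate Theo.
Round 3: Ingrid 44, Lena 23, Sven 55. Eliminate Lena.
Round 4: Ingrid 67, Sven 55. Ingrid has a majority.

Ingrid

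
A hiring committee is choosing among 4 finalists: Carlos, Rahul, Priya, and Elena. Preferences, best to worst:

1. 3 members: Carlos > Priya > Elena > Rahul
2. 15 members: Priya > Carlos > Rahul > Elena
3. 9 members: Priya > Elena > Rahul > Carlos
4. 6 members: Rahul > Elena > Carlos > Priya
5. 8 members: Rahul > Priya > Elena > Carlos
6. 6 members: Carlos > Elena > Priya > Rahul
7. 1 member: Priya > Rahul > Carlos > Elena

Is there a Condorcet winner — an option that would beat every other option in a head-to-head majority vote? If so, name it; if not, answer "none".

Priya vs Carlos: 33–15 for Priya.
Priya vs Rahul: 34–14 for Priya.
Priya vs Elena: 36–12 for Priya.
Priya beats every other option head-to-head.

Priya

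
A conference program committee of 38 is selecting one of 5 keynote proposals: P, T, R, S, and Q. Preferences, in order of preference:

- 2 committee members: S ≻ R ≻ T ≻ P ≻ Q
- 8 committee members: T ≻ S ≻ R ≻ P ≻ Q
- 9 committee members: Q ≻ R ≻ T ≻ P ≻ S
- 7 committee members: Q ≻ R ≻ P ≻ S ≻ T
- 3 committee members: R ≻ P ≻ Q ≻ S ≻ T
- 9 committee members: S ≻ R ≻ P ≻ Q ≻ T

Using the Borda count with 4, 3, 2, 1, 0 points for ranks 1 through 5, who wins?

P: 2·1 + 8·1 + 9·1 + 7·2 + 3·3 + 9·2 = 60
T: 2·2 + 8·4 + 9·2 + 7·0 + 3·0 + 9·0 = 54
R: 2·3 + 8·2 + 9·3 + 7·3 + 3·4 + 9·3 = 109
S: 2·4 + 8·3 + 9·0 + 7·1 + 3·1 + 9·4 = 78
Q: 2·0 + 8·0 + 9·4 + 7·4 + 3·2 + 9·1 = 79
R has the highest Borda score (109).

R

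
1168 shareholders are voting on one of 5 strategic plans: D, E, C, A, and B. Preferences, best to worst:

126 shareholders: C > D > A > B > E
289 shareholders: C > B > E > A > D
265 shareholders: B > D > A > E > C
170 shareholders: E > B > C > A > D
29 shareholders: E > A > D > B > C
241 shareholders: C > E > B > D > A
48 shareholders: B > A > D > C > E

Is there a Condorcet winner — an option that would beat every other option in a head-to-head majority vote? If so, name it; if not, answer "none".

C vs D: 826–342 for C.
C vs E: 704–464 for C.
C vs A: 826–342 for C.
C vs B: 656–512 for C.
C beats every other option head-to-head.

C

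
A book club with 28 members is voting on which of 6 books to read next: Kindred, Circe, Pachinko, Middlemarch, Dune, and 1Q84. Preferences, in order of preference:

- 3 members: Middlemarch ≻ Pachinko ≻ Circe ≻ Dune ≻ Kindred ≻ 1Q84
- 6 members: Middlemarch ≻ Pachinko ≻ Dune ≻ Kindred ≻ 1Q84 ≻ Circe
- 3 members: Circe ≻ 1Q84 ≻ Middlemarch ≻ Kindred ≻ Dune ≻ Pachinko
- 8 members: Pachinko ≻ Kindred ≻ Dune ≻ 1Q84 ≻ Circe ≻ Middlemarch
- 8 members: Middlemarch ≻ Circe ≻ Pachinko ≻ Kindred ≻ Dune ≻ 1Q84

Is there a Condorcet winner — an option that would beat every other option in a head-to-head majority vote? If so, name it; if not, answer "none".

Middlemarch vs Kindred: 20–8 for Middlemarch.
Middlemarch vs Circe: 17–11 for Middlemarch.
Middlemarch vs Pachinko: 20–8 for Middlemarch.
Middlemarch vs Dune: 20–8 for Middlemarch.
Middlemarch vs 1Q84: 17–11 for Middlemarch.
Middlemarch beats every other option head-to-head.

Middlemarch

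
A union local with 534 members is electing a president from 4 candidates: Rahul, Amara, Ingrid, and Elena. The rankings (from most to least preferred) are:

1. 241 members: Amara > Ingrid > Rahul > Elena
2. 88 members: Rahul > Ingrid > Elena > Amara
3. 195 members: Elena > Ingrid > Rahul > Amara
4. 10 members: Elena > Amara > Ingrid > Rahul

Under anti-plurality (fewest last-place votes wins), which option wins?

Last-place votes: Rahul 10, Amara 283, Ingrid 0, Elena 241.
Ingrid is ranked last by the fewest voters, so Ingrid wins.

Ingrid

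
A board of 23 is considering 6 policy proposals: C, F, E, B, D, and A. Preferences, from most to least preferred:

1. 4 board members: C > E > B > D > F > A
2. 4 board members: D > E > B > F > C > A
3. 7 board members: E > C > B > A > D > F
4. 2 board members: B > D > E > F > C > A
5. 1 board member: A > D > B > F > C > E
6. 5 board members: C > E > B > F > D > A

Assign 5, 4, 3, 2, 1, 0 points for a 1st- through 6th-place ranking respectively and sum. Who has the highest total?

E

C: 4·5 + 4·1 + 7·4 + 2·1 + 1·1 + 5·5 = 80
F: 4·1 + 4·2 + 7·0 + 2·2 + 1·2 + 5·2 = 28
E: 4·4 + 4·4 + 7·5 + 2·3 + 1·0 + 5·4 = 93
B: 4·3 + 4·3 + 7·3 + 2·5 + 1·3 + 5·3 = 73
D: 4·2 + 4·5 + 7·1 + 2·4 + 1·4 + 5·1 = 52
A: 4·0 + 4·0 + 7·2 + 2·0 + 1·5 + 5·0 = 19
E has the highest Borda score (93).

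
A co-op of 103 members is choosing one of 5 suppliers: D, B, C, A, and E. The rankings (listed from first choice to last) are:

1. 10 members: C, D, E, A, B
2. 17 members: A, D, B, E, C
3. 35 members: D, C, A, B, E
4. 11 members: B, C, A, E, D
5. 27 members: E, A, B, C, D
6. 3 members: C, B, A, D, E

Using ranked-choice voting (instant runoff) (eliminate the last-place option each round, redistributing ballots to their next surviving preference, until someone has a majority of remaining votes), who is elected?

Round 1: D 35, B 11, C 13, A 17, E 27. Eliminate B.
Round 2: D 35, C 24, A 17, E 27. Eliminate A.
Round 3: D 52, C 24, E 27. D has a majority.

D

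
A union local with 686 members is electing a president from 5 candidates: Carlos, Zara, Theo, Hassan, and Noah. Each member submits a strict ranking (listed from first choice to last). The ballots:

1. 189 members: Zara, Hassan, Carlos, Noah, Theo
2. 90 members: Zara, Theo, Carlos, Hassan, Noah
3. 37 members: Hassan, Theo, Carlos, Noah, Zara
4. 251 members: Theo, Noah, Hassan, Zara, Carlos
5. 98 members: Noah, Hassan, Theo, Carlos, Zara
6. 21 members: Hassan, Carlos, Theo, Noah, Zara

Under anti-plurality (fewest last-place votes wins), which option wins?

Hassan

Last-place votes: Carlos 251, Zara 156, Theo 189, Hassan 0, Noah 90.
Hassan is ranked last by the fewest voters, so Hassan wins.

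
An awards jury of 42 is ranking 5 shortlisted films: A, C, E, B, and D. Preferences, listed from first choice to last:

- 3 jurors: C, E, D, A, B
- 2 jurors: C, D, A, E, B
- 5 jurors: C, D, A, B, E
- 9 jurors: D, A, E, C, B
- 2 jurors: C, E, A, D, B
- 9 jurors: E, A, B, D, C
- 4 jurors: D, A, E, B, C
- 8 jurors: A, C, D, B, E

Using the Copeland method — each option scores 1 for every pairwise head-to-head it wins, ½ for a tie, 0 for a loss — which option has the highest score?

D

A: beats C, E, and B; loses to D → score 3.
C: beats B; loses to A, E, and D → score 1.
E: beats C and B; loses to A and D → score 2.
B: loses to A, C, E, and D → score 0.
D: beats A, C, E, and B → score 4.
D has the best pairwise record.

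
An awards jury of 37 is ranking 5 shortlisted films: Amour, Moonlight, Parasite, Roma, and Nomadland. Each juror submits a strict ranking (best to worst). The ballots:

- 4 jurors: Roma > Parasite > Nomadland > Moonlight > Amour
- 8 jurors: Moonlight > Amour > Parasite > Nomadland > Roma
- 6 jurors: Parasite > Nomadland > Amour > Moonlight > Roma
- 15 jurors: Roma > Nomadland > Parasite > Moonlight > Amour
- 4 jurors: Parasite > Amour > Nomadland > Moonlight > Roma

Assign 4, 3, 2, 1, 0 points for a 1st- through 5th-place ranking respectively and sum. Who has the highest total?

Parasite

Amour: 4·0 + 8·3 + 6·2 + 15·0 + 4·3 = 48
Moonlight: 4·1 + 8·4 + 6·1 + 15·1 + 4·1 = 61
Parasite: 4·3 + 8·2 + 6·4 + 15·2 + 4·4 = 98
Roma: 4·4 + 8·0 + 6·0 + 15·4 + 4·0 = 76
Nomadland: 4·2 + 8·1 + 6·3 + 15·3 + 4·2 = 87
Parasite has the highest Borda score (98).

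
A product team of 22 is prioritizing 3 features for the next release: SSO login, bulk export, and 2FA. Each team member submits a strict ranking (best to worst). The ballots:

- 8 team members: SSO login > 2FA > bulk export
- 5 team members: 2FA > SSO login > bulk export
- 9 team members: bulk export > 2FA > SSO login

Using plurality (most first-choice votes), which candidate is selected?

First-place votes: SSO login 8, bulk export 9, 2FA 5.
bulk export has the most first-place votes.

bulk export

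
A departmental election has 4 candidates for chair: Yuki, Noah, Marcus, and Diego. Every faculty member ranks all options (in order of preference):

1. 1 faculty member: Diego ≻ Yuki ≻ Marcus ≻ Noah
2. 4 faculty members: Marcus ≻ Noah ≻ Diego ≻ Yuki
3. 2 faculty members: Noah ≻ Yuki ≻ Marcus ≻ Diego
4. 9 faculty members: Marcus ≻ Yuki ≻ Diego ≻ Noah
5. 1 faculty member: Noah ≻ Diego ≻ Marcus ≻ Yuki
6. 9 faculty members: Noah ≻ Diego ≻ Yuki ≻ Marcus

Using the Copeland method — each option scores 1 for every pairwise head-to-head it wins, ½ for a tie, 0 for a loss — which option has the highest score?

Marcus

Yuki: loses to Noah, Marcus, and Diego → score 0.
Noah: beats Yuki and Diego; loses to Marcus → score 2.
Marcus: beats Yuki, Noah, and Diego → score 3.
Diego: beats Yuki; loses to Noah and Marcus → score 1.
Marcus has the best pairwise record.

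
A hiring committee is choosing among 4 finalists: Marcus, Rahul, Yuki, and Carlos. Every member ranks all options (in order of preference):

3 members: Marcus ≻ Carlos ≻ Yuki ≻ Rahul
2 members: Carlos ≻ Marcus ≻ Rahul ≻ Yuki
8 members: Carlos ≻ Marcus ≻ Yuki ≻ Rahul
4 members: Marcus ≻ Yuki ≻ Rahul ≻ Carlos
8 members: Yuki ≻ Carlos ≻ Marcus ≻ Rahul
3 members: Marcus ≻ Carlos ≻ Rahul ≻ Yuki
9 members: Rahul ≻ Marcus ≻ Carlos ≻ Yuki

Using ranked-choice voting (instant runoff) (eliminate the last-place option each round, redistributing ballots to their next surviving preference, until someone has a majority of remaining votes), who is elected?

Round 1: Marcus 10, Rahul 9, Yuki 8, Carlos 10. Eliminate Yuki.
Round 2: Marcus 10, Rahul 9, Carlos 18. Eliminate Rahul.
Round 3: Marcus 19, Carlos 18. Marcus has a majority.

Marcus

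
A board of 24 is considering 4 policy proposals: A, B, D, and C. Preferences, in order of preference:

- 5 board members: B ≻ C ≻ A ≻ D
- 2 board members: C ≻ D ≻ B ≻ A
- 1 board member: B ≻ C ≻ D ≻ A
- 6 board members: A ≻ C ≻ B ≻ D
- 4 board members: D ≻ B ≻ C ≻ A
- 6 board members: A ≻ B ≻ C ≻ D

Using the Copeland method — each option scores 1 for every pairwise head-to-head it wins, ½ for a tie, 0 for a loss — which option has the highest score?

B

A: beats D; ties B and C → score 2.
B: beats D and C; ties A → score 2.5.
D: loses to A, B, and C → score 0.
C: beats D; ties A; loses to B → score 1.5.
B has the best pairwise record.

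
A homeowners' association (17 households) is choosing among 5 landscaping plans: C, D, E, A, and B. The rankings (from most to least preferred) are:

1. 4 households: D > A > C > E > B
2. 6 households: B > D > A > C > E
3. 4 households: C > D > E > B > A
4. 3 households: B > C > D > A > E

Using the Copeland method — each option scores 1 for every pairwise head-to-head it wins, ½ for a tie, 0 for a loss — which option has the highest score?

B

C: beats E; loses to D, A, and B → score 1.
D: beats C, E, and A; loses to B → score 3.
E: loses to C, D, A, and B → score 0.
A: beats C and E; loses to D and B → score 2.
B: beats C, D, E, and A → score 4.
B has the best pairwise record.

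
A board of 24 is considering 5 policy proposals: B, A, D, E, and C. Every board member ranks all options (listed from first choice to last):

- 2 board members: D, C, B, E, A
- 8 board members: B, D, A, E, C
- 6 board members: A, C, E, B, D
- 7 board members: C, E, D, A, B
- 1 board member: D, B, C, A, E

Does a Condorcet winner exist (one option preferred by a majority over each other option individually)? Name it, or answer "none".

none

Checking pairwise contests:
A beats B 13–11.
D beats A 18–6.
B beats D 14–10.
A beats E 15–9.
A beats C 14–10.
Every option loses at least one head-to-head, so there is no Condorcet winner.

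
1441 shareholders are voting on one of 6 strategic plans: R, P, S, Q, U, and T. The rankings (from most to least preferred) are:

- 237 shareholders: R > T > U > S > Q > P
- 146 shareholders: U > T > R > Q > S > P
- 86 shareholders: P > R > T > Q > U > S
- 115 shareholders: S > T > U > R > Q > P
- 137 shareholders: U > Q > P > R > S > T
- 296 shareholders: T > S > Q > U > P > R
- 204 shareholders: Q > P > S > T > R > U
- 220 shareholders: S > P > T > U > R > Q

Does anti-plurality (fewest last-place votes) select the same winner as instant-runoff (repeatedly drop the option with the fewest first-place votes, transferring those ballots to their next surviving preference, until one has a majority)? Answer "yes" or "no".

Anti-plurality — last-place votes: R 296, P 498, S 86, Q 220, U 204, T 137. Winner: S.
Instant-runoff — R1 R 237, P 86, S 335, Q 204, U 283, T 296 (P out); R2 R 323, S 335, Q 204, U 283, T 296 (Q out); R3 R 323, S 539, U 283, T 296 (U out); R4 R 460, S 539, T 442 (T out); R5 R 606, S 835 (S winner). Winner: S.
The two methods agree.

yes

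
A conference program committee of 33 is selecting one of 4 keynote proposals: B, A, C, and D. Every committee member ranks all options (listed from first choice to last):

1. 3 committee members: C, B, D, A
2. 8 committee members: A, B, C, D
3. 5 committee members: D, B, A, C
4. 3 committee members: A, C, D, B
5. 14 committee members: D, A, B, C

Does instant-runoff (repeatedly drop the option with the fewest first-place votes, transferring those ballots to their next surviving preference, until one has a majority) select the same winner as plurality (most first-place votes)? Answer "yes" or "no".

yes

Instant-runoff — R1 B 0, A 11, C 3, D 19 (D winner). Winner: D.
Plurality — first-place votes: B 0, A 11, C 3, D 19. Winner: D.
The two methods agree.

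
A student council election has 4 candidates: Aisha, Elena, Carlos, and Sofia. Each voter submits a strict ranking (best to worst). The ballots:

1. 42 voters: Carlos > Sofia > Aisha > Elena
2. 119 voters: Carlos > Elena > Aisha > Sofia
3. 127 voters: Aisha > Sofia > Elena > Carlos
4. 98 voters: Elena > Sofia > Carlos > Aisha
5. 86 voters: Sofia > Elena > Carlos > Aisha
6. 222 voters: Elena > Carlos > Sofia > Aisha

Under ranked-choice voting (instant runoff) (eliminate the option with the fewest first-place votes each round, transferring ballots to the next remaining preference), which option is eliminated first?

Round 1: Aisha 127, Elena 320, Carlos 161, Sofia 86. Eliminate Sofia.

Sofia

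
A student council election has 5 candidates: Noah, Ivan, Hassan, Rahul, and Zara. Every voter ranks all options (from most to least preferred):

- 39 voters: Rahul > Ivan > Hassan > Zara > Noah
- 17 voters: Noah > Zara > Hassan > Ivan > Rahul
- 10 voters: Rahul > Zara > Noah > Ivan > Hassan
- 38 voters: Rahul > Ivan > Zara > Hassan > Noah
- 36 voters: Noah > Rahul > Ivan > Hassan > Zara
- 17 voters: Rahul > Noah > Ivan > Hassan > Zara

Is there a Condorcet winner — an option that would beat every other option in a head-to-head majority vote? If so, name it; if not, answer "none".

Rahul

Rahul vs Noah: 104–53 for Rahul.
Rahul vs Ivan: 140–17 for Rahul.
Rahul vs Hassan: 140–17 for Rahul.
Rahul vs Zara: 140–17 for Rahul.
Rahul beats every other option head-to-head.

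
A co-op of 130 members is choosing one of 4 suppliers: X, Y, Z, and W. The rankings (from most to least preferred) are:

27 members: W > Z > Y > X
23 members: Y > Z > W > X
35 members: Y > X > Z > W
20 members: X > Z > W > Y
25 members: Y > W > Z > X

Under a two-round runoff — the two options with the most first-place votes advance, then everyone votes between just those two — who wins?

Round 1 first-place votes: X 20, Y 83, Z 0, W 27.
Y and W advance.
Runoff: Y is preferred to W by 83 voters; W by 47.
Y wins the runoff.

Y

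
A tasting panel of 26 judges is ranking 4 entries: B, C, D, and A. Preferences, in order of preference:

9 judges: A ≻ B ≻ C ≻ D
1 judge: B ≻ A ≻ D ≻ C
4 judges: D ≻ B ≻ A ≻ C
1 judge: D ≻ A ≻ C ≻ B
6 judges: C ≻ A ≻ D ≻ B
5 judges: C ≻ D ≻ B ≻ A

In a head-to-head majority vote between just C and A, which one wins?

Voters preferring C to A: 11; preferring A to C: 15.
A wins the head-to-head.

A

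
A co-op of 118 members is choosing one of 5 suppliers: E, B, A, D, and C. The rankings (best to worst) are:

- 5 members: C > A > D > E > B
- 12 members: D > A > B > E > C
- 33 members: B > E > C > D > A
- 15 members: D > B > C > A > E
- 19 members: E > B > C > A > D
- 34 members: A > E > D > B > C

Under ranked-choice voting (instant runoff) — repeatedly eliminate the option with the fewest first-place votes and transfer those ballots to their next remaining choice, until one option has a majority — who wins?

B

Round 1: E 19, B 33, A 34, D 27, C 5. Eliminate C.
Round 2: E 19, B 33, A 39, D 27. Eliminate E.
Round 3: B 52, A 39, D 27. Eliminate D.
Round 4: B 67, A 51. B has a majority.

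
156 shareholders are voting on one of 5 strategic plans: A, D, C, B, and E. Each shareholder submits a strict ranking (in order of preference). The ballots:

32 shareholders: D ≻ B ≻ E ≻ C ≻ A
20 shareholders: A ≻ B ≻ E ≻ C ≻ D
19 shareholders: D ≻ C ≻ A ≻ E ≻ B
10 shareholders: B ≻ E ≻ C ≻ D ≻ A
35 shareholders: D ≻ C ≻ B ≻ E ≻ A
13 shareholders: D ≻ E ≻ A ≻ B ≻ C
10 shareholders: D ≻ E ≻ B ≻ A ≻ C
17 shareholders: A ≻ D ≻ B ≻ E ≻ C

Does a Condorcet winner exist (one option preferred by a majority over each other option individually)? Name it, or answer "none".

D vs A: 119–37 for D.
D vs C: 126–30 for D.
D vs B: 126–30 for D.
D vs E: 126–30 for D.
D beats every other option head-to-head.

D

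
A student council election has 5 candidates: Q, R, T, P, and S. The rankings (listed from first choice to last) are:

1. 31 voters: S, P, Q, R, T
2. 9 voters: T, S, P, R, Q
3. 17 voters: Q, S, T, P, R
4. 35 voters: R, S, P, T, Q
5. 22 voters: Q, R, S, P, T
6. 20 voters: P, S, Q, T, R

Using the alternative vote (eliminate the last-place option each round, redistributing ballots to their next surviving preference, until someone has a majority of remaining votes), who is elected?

Round 1: Q 39, R 35, T 9, P 20, S 31. Eliminate T.
Round 2: Q 39, R 35, P 20, S 40. Eliminate P.
Round 3: Q 39, R 35, S 60. Eliminate R.
Round 4: Q 39, S 95. S has a majority.

S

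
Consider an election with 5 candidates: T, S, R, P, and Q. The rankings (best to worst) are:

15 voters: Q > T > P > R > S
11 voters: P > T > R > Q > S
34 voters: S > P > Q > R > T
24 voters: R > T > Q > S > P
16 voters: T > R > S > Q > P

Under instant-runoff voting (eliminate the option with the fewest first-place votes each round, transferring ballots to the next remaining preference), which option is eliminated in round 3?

Round 1: T 16, S 34, R 24, P 11, Q 15. Eliminate P.
Round 2: T 27, S 34, R 24, Q 15. Eliminate Q.
Round 3: T 42, S 34, R 24. Eliminate R.

R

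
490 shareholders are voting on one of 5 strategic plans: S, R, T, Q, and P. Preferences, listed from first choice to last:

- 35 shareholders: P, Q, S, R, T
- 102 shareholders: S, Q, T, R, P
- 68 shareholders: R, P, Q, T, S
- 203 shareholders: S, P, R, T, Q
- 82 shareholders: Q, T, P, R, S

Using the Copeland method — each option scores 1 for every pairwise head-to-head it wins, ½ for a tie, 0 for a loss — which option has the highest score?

S: beats R, T, Q, and P → score 4.
R: beats T and Q; loses to S and P → score 2.
T: loses to S, R, Q, and P → score 0.
Q: beats T; loses to S, R, and P → score 1.
P: beats R, T, and Q; loses to S → score 3.
S has the best pairwise record.

S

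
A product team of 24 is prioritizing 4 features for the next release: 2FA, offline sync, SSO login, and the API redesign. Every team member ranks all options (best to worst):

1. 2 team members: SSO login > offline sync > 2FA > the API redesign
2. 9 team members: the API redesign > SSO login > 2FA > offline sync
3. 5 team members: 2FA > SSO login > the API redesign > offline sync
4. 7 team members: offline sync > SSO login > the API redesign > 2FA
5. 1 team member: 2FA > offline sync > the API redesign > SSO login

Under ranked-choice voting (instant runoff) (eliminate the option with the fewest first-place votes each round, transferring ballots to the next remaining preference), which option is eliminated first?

Round 1: 2FA 6, offline sync 7, SSO login 2, the API redesign 9. Eliminate SSO login.

SSO login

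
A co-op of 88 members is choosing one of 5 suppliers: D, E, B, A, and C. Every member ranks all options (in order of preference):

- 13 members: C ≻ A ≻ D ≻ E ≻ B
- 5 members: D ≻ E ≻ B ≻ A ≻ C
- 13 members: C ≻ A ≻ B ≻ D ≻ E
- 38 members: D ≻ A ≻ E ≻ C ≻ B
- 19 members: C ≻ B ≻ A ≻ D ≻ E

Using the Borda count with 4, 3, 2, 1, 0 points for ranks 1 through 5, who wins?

D: 13·2 + 5·4 + 13·1 + 38·4 + 19·1 = 230
E: 13·1 + 5·3 + 13·0 + 38·2 + 19·0 = 104
B: 13·0 + 5·2 + 13·2 + 38·0 + 19·3 = 93
A: 13·3 + 5·1 + 13·3 + 38·3 + 19·2 = 235
C: 13·4 + 5·0 + 13·4 + 38·1 + 19·4 = 218
A has the highest Borda score (235).

A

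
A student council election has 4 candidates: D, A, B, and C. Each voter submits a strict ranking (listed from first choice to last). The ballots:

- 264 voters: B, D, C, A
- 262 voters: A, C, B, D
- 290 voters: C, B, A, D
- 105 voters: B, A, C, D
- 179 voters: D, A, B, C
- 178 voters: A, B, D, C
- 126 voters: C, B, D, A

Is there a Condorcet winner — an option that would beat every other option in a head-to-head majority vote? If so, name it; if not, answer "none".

B

B vs D: 1225–179 for B.
B vs A: 785–619 for B.
B vs C: 726–678 for B.
B beats every other option head-to-head.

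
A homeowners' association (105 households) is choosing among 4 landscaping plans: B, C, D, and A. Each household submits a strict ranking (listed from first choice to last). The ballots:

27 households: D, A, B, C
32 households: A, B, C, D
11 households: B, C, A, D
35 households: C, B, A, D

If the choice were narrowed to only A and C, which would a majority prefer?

A

Voters preferring A to C: 59; preferring C to A: 46.
A wins the head-to-head.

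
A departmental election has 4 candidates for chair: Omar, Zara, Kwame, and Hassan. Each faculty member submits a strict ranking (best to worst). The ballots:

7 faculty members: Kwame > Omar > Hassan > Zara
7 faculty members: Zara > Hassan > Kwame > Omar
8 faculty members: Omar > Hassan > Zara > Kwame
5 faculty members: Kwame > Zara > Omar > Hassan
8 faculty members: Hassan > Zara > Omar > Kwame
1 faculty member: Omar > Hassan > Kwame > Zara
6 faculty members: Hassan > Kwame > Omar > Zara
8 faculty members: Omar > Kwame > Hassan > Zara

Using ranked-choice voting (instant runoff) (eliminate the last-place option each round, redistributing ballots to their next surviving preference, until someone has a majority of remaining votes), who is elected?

Round 1: Omar 17, Zara 7, Kwame 12, Hassan 14. Eliminate Zara.
Round 2: Omar 17, Kwame 12, Hassan 21. Eliminate Kwame.
Round 3: Omar 29, Hassan 21. Omar has a majority.

Omar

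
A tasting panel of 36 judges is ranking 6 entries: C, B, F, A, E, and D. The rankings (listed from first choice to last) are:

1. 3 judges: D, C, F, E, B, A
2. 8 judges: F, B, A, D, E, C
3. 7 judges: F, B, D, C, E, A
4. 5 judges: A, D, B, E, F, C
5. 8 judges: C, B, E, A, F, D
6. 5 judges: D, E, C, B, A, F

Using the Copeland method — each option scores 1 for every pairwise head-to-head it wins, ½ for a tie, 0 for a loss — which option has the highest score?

B

C: beats A; ties E; loses to B, F, and D → score 1.5.
B: beats C, A, E, and D; ties F → score 4.5.
F: beats C and D; ties B, A, and E → score 3.5.
A: beats D; ties F; loses to C, B, and E → score 1.5.
E: beats A; ties C and F; loses to B and D → score 2.
D: beats C and E; loses to B, F, and A → score 2.
B has the best pairwise record.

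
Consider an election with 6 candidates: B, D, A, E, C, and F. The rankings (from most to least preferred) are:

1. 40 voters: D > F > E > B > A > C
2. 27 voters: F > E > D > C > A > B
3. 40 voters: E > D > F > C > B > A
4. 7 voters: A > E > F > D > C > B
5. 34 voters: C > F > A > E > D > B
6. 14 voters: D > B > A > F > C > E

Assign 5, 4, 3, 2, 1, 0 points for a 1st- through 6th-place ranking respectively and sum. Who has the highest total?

F

B: 40·2 + 27·0 + 40·1 + 7·0 + 34·0 + 14·4 = 176
D: 40·5 + 27·3 + 40·4 + 7·2 + 34·1 + 14·5 = 559
A: 40·1 + 27·1 + 40·0 + 7·5 + 34·3 + 14·3 = 246
E: 40·3 + 27·4 + 40·5 + 7·4 + 34·2 + 14·0 = 524
C: 40·0 + 27·2 + 40·2 + 7·1 + 34·5 + 14·1 = 325
F: 40·4 + 27·5 + 40·3 + 7·3 + 34·4 + 14·2 = 600
F has the highest Borda score (600).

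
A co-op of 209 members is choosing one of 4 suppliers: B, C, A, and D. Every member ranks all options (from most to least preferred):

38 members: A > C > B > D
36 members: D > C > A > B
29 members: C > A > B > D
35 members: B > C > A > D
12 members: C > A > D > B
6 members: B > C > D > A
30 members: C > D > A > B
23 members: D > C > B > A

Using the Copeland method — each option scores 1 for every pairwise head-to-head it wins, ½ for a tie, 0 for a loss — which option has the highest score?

B: beats D; loses to C and A → score 1.
C: beats B, A, and D → score 3.
A: beats B and D; loses to C → score 2.
D: loses to B, C, and A → score 0.
C has the best pairwise record.

C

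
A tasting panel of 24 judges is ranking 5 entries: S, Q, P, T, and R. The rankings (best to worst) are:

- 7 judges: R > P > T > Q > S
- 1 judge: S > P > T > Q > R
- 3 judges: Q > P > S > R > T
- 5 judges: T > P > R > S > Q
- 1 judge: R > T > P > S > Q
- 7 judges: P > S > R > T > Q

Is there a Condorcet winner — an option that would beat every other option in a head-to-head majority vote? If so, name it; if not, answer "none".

P vs S: 23–1 for P.
P vs Q: 21–3 for P.
P vs T: 18–6 for P.
P vs R: 16–8 for P.
P beats every other option head-to-head.

P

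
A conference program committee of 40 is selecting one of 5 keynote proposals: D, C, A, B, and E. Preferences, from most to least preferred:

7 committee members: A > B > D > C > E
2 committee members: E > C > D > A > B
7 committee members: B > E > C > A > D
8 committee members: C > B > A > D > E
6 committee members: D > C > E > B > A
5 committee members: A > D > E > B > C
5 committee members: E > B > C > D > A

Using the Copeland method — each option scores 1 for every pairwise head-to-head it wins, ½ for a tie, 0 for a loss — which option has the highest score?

B

D: beats E; loses to C, A, and B → score 1.
C: beats D, A, and E; loses to B → score 3.
A: beats D; ties E; loses to C and B → score 1.5.
B: beats D, C, A, and E → score 4.
E: ties A; loses to D, C, and B → score 0.5.
B has the best pairwise record.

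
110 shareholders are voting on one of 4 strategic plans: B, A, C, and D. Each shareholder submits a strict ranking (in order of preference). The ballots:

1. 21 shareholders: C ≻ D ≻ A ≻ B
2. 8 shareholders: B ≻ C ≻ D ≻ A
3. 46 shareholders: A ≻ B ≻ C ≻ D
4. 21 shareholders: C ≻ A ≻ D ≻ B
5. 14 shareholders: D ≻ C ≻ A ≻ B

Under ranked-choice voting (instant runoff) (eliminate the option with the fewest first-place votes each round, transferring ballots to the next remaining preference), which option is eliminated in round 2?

Round 1: B 8, A 46, C 42, D 14. Eliminate B.
Round 2: A 46, C 50, D 14. Eliminate D.

D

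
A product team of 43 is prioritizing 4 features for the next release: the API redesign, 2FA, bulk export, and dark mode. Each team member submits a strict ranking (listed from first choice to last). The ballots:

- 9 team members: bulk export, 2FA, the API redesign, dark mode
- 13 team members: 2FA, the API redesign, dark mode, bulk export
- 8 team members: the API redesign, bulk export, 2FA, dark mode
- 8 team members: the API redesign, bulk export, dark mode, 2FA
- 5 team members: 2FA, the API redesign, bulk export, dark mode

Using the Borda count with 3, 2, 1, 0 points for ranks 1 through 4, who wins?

the API redesign

the API redesign: 9·1 + 13·2 + 8·3 + 8·3 + 5·2 = 93
2FA: 9·2 + 13·3 + 8·1 + 8·0 + 5·3 = 80
bulk export: 9·3 + 13·0 + 8·2 + 8·2 + 5·1 = 64
dark mode: 9·0 + 13·1 + 8·0 + 8·1 + 5·0 = 21
the API redesign has the highest Borda score (93).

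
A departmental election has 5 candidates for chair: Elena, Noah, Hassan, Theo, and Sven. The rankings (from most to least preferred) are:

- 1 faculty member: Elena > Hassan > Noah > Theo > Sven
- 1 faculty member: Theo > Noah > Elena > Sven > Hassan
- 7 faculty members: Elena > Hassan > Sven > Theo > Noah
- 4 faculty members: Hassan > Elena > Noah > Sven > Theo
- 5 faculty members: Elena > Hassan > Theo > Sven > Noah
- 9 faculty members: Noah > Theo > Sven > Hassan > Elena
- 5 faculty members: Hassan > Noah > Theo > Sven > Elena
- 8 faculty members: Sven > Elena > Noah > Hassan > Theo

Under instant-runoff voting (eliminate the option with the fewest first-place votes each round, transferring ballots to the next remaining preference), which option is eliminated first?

Round 1: Elena 13, Noah 9, Hassan 9, Theo 1, Sven 8. Eliminate Theo.

Theo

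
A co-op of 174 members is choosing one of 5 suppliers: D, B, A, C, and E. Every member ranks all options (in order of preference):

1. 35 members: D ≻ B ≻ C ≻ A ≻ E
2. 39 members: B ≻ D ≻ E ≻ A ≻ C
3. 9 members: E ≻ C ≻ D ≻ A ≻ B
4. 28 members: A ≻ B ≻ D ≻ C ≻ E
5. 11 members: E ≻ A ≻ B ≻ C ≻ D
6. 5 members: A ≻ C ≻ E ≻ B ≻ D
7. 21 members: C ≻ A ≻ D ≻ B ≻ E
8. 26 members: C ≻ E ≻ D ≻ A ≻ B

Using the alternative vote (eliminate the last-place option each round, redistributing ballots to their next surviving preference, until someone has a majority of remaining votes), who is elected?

B

Round 1: D 35, B 39, A 33, C 47, E 20. Eliminate E.
Round 2: D 35, B 39, A 44, C 56. Eliminate D.
Round 3: B 74, A 44, C 56. Eliminate A.
Round 4: B 113, C 61. B has a majority.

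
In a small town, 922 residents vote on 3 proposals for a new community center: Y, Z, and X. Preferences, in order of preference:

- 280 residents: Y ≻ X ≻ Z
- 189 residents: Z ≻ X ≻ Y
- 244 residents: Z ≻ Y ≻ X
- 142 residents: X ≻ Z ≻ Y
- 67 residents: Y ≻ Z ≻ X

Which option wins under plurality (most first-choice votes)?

Z

First-place votes: Y 347, Z 433, X 142.
Z has the most first-place votes.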